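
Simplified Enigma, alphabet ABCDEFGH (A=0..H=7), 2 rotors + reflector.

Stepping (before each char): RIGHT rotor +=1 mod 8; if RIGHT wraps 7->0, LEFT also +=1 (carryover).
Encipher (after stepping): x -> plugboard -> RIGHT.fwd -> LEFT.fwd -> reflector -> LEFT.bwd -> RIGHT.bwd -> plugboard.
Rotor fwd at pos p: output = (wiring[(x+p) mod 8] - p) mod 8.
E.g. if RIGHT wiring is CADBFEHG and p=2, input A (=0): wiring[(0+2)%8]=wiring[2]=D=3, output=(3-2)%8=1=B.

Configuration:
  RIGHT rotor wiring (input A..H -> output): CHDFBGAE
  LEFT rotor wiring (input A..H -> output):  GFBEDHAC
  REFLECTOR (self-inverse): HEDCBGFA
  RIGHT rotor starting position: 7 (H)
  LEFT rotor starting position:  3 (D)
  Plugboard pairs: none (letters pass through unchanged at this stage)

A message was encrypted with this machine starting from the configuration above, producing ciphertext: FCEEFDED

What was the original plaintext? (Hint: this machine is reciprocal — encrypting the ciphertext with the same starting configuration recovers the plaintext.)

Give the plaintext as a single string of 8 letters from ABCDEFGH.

Char 1 ('F'): step: R->0, L->4 (L advanced); F->plug->F->R->G->L->F->refl->G->L'->D->R'->C->plug->C
Char 2 ('C'): step: R->1, L=4; C->plug->C->R->E->L->C->refl->D->L'->B->R'->H->plug->H
Char 3 ('E'): step: R->2, L=4; E->plug->E->R->G->L->F->refl->G->L'->D->R'->B->plug->B
Char 4 ('E'): step: R->3, L=4; E->plug->E->R->B->L->D->refl->C->L'->E->R'->G->plug->G
Char 5 ('F'): step: R->4, L=4; F->plug->F->R->D->L->G->refl->F->L'->G->R'->E->plug->E
Char 6 ('D'): step: R->5, L=4; D->plug->D->R->F->L->B->refl->E->L'->C->R'->E->plug->E
Char 7 ('E'): step: R->6, L=4; E->plug->E->R->F->L->B->refl->E->L'->C->R'->A->plug->A
Char 8 ('D'): step: R->7, L=4; D->plug->D->R->E->L->C->refl->D->L'->B->R'->H->plug->H

Answer: CHBGEEAH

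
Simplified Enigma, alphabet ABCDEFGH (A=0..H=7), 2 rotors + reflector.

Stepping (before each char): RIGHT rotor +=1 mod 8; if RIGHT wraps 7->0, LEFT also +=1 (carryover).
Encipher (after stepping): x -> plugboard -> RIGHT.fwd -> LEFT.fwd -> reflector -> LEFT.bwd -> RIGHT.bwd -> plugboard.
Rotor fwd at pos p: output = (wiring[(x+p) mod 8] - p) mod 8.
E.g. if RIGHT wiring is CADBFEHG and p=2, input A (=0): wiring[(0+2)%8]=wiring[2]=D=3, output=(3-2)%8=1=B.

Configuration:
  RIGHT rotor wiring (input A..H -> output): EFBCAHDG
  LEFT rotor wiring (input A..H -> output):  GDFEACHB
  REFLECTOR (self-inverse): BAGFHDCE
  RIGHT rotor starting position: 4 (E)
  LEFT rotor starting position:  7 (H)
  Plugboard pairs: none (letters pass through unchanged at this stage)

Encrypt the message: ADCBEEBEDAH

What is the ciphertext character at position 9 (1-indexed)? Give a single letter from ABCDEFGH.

Char 1 ('A'): step: R->5, L=7; A->plug->A->R->C->L->E->refl->H->L'->B->R'->C->plug->C
Char 2 ('D'): step: R->6, L=7; D->plug->D->R->H->L->A->refl->B->L'->F->R'->A->plug->A
Char 3 ('C'): step: R->7, L=7; C->plug->C->R->G->L->D->refl->F->L'->E->R'->H->plug->H
Char 4 ('B'): step: R->0, L->0 (L advanced); B->plug->B->R->F->L->C->refl->G->L'->A->R'->E->plug->E
Char 5 ('E'): step: R->1, L=0; E->plug->E->R->G->L->H->refl->E->L'->D->R'->H->plug->H
Char 6 ('E'): step: R->2, L=0; E->plug->E->R->B->L->D->refl->F->L'->C->R'->G->plug->G
Char 7 ('B'): step: R->3, L=0; B->plug->B->R->F->L->C->refl->G->L'->A->R'->D->plug->D
Char 8 ('E'): step: R->4, L=0; E->plug->E->R->A->L->G->refl->C->L'->F->R'->G->plug->G
Char 9 ('D'): step: R->5, L=0; D->plug->D->R->H->L->B->refl->A->L'->E->R'->F->plug->F

F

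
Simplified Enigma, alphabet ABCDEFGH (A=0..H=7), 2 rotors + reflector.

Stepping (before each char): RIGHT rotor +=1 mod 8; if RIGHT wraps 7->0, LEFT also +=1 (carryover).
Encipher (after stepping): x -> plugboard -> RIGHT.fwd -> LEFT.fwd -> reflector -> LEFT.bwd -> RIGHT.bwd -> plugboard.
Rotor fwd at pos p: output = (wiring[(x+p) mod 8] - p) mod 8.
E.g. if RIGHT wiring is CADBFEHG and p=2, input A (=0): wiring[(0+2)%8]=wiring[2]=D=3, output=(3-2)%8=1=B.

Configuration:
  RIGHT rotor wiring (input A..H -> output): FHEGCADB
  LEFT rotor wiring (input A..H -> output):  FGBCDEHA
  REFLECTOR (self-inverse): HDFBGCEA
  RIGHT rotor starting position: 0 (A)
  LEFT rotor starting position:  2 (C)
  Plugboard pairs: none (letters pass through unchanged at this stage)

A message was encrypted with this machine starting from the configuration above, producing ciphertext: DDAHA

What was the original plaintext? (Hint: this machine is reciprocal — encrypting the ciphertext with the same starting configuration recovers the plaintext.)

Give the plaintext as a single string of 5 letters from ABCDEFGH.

Char 1 ('D'): step: R->1, L=2; D->plug->D->R->B->L->A->refl->H->L'->A->R'->G->plug->G
Char 2 ('D'): step: R->2, L=2; D->plug->D->R->G->L->D->refl->B->L'->C->R'->A->plug->A
Char 3 ('A'): step: R->3, L=2; A->plug->A->R->D->L->C->refl->F->L'->E->R'->G->plug->G
Char 4 ('H'): step: R->4, L=2; H->plug->H->R->C->L->B->refl->D->L'->G->R'->A->plug->A
Char 5 ('A'): step: R->5, L=2; A->plug->A->R->D->L->C->refl->F->L'->E->R'->C->plug->C

Answer: GAGAC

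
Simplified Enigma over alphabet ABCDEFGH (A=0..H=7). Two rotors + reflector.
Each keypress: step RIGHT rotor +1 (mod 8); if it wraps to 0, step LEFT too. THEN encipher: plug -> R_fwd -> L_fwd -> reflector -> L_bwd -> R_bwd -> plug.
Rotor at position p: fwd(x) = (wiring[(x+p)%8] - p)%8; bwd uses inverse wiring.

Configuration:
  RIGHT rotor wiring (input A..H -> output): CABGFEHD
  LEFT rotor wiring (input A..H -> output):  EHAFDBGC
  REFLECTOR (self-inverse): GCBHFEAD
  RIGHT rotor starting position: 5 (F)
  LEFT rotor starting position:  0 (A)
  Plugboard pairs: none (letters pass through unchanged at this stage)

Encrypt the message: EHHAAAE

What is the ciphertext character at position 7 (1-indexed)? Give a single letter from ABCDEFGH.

Char 1 ('E'): step: R->6, L=0; E->plug->E->R->D->L->F->refl->E->L'->A->R'->F->plug->F
Char 2 ('H'): step: R->7, L=0; H->plug->H->R->A->L->E->refl->F->L'->D->R'->B->plug->B
Char 3 ('H'): step: R->0, L->1 (L advanced); H->plug->H->R->D->L->C->refl->B->L'->G->R'->D->plug->D
Char 4 ('A'): step: R->1, L=1; A->plug->A->R->H->L->D->refl->H->L'->B->R'->H->plug->H
Char 5 ('A'): step: R->2, L=1; A->plug->A->R->H->L->D->refl->H->L'->B->R'->F->plug->F
Char 6 ('A'): step: R->3, L=1; A->plug->A->R->D->L->C->refl->B->L'->G->R'->H->plug->H
Char 7 ('E'): step: R->4, L=1; E->plug->E->R->G->L->B->refl->C->L'->D->R'->C->plug->C

C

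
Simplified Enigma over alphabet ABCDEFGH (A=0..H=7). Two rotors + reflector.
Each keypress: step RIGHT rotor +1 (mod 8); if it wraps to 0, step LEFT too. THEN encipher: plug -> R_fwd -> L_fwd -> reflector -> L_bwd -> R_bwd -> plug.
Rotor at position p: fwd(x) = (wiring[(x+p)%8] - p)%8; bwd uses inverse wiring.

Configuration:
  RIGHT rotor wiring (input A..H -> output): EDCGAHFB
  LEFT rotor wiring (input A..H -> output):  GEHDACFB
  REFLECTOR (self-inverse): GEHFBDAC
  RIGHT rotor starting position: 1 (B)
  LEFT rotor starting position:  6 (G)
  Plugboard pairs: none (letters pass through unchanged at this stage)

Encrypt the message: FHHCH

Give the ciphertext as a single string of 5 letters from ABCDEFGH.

Char 1 ('F'): step: R->2, L=6; F->plug->F->R->H->L->E->refl->B->L'->E->R'->B->plug->B
Char 2 ('H'): step: R->3, L=6; H->plug->H->R->H->L->E->refl->B->L'->E->R'->C->plug->C
Char 3 ('H'): step: R->4, L=6; H->plug->H->R->C->L->A->refl->G->L'->D->R'->B->plug->B
Char 4 ('C'): step: R->5, L=6; C->plug->C->R->E->L->B->refl->E->L'->H->R'->D->plug->D
Char 5 ('H'): step: R->6, L=6; H->plug->H->R->B->L->D->refl->F->L'->F->R'->D->plug->D

Answer: BCBDD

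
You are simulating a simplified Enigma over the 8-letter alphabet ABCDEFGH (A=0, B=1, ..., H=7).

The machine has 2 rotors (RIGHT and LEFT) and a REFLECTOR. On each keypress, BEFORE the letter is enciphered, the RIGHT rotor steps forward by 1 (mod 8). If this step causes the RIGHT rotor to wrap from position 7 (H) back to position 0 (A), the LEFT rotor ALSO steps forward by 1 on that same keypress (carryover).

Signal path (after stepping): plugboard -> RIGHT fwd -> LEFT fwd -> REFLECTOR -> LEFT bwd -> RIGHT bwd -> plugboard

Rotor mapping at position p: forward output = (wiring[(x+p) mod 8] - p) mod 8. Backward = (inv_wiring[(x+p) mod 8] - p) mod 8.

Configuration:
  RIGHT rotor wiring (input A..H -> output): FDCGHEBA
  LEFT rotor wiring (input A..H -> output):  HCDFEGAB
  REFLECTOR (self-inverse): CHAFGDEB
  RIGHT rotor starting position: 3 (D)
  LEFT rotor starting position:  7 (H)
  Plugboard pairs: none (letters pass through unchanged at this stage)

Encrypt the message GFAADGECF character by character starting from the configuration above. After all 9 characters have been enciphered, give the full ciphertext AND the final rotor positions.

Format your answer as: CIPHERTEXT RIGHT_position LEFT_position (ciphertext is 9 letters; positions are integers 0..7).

Char 1 ('G'): step: R->4, L=7; G->plug->G->R->G->L->H->refl->B->L'->H->R'->F->plug->F
Char 2 ('F'): step: R->5, L=7; F->plug->F->R->F->L->F->refl->D->L'->C->R'->H->plug->H
Char 3 ('A'): step: R->6, L=7; A->plug->A->R->D->L->E->refl->G->L'->E->R'->E->plug->E
Char 4 ('A'): step: R->7, L=7; A->plug->A->R->B->L->A->refl->C->L'->A->R'->F->plug->F
Char 5 ('D'): step: R->0, L->0 (L advanced); D->plug->D->R->G->L->A->refl->C->L'->B->R'->G->plug->G
Char 6 ('G'): step: R->1, L=0; G->plug->G->R->H->L->B->refl->H->L'->A->R'->F->plug->F
Char 7 ('E'): step: R->2, L=0; E->plug->E->R->H->L->B->refl->H->L'->A->R'->A->plug->A
Char 8 ('C'): step: R->3, L=0; C->plug->C->R->B->L->C->refl->A->L'->G->R'->D->plug->D
Char 9 ('F'): step: R->4, L=0; F->plug->F->R->H->L->B->refl->H->L'->A->R'->B->plug->B
Final: ciphertext=FHEFGFADB, RIGHT=4, LEFT=0

Answer: FHEFGFADB 4 0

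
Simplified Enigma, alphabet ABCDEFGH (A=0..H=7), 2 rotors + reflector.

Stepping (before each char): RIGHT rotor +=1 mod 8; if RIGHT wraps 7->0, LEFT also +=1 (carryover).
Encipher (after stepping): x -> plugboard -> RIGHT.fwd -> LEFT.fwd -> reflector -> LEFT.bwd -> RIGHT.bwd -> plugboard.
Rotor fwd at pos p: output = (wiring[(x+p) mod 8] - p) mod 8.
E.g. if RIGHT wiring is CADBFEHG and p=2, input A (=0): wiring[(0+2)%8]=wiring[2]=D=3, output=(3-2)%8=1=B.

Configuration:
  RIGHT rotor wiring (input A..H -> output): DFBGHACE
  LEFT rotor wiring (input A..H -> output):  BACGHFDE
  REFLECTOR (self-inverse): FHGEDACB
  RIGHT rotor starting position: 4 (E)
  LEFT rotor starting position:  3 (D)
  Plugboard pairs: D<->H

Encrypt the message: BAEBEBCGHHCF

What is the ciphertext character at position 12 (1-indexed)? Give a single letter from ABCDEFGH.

Char 1 ('B'): step: R->5, L=3; B->plug->B->R->F->L->G->refl->C->L'->C->R'->H->plug->D
Char 2 ('A'): step: R->6, L=3; A->plug->A->R->E->L->B->refl->H->L'->H->R'->D->plug->H
Char 3 ('E'): step: R->7, L=3; E->plug->E->R->H->L->H->refl->B->L'->E->R'->B->plug->B
Char 4 ('B'): step: R->0, L->4 (L advanced); B->plug->B->R->F->L->E->refl->D->L'->A->R'->F->plug->F
Char 5 ('E'): step: R->1, L=4; E->plug->E->R->H->L->C->refl->G->L'->G->R'->D->plug->H
Char 6 ('B'): step: R->2, L=4; B->plug->B->R->E->L->F->refl->A->L'->D->R'->H->plug->D
Char 7 ('C'): step: R->3, L=4; C->plug->C->R->F->L->E->refl->D->L'->A->R'->F->plug->F
Char 8 ('G'): step: R->4, L=4; G->plug->G->R->F->L->E->refl->D->L'->A->R'->D->plug->H
Char 9 ('H'): step: R->5, L=4; H->plug->D->R->G->L->G->refl->C->L'->H->R'->C->plug->C
Char 10 ('H'): step: R->6, L=4; H->plug->D->R->H->L->C->refl->G->L'->G->R'->B->plug->B
Char 11 ('C'): step: R->7, L=4; C->plug->C->R->G->L->G->refl->C->L'->H->R'->E->plug->E
Char 12 ('F'): step: R->0, L->5 (L advanced); F->plug->F->R->A->L->A->refl->F->L'->F->R'->B->plug->B

B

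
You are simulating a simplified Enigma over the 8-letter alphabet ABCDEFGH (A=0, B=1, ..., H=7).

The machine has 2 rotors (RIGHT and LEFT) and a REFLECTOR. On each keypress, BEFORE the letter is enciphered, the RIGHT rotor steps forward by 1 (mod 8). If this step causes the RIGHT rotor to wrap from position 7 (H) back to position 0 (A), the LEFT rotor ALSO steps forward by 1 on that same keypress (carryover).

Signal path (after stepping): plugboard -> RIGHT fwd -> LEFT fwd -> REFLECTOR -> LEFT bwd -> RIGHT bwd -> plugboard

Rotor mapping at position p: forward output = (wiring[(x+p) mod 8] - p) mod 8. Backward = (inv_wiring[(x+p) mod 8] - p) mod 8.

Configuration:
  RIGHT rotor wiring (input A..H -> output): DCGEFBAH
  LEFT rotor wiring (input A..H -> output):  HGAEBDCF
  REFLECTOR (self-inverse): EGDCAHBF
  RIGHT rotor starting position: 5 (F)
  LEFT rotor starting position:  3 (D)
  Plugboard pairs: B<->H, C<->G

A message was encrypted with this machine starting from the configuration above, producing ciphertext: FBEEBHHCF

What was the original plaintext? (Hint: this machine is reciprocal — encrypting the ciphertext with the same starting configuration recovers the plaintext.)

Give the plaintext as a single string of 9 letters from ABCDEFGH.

Answer: DADACBGDC

Derivation:
Char 1 ('F'): step: R->6, L=3; F->plug->F->R->G->L->D->refl->C->L'->E->R'->D->plug->D
Char 2 ('B'): step: R->7, L=3; B->plug->H->R->B->L->G->refl->B->L'->A->R'->A->plug->A
Char 3 ('E'): step: R->0, L->4 (L advanced); E->plug->E->R->F->L->C->refl->D->L'->E->R'->D->plug->D
Char 4 ('E'): step: R->1, L=4; E->plug->E->R->A->L->F->refl->H->L'->B->R'->A->plug->A
Char 5 ('B'): step: R->2, L=4; B->plug->H->R->A->L->F->refl->H->L'->B->R'->G->plug->C
Char 6 ('H'): step: R->3, L=4; H->plug->B->R->C->L->G->refl->B->L'->D->R'->H->plug->B
Char 7 ('H'): step: R->4, L=4; H->plug->B->R->F->L->C->refl->D->L'->E->R'->C->plug->G
Char 8 ('C'): step: R->5, L=4; C->plug->G->R->H->L->A->refl->E->L'->G->R'->D->plug->D
Char 9 ('F'): step: R->6, L=4; F->plug->F->R->G->L->E->refl->A->L'->H->R'->G->plug->C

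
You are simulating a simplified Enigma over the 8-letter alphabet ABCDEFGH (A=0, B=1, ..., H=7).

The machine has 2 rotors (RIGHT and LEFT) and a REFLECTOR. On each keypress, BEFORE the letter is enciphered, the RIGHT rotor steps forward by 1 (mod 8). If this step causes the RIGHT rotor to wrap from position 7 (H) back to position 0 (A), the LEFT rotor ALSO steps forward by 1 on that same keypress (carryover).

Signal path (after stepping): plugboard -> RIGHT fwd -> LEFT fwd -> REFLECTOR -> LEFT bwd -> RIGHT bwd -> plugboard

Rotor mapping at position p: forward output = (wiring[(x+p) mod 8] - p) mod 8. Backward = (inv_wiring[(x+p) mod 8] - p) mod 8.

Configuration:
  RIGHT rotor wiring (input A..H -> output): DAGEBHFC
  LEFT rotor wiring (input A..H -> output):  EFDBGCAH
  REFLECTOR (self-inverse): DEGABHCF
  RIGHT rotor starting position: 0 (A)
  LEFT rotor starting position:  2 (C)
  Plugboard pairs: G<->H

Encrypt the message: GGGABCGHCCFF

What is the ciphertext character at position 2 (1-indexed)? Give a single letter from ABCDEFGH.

Char 1 ('G'): step: R->1, L=2; G->plug->H->R->C->L->E->refl->B->L'->A->R'->D->plug->D
Char 2 ('G'): step: R->2, L=2; G->plug->H->R->G->L->C->refl->G->L'->E->R'->A->plug->A

A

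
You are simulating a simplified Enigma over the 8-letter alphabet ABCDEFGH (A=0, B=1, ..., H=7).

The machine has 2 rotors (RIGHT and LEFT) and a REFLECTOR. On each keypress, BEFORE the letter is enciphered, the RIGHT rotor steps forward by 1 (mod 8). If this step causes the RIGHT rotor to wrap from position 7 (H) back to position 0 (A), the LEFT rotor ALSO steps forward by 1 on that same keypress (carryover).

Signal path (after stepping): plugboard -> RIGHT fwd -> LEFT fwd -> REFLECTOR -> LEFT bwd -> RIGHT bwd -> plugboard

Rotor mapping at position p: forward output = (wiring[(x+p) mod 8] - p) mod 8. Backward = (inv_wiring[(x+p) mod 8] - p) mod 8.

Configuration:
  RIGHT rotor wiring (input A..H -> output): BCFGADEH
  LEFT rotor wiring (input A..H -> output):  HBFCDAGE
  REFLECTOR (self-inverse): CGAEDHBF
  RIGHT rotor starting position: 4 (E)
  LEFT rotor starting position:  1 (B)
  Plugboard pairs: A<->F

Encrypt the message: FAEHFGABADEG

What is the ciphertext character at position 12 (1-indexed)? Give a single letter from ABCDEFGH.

Char 1 ('F'): step: R->5, L=1; F->plug->A->R->G->L->D->refl->E->L'->B->R'->G->plug->G
Char 2 ('A'): step: R->6, L=1; A->plug->F->R->A->L->A->refl->C->L'->D->R'->C->plug->C
Char 3 ('E'): step: R->7, L=1; E->plug->E->R->H->L->G->refl->B->L'->C->R'->B->plug->B
Char 4 ('H'): step: R->0, L->2 (L advanced); H->plug->H->R->H->L->H->refl->F->L'->G->R'->D->plug->D
Char 5 ('F'): step: R->1, L=2; F->plug->A->R->B->L->A->refl->C->L'->F->R'->C->plug->C
Char 6 ('G'): step: R->2, L=2; G->plug->G->R->H->L->H->refl->F->L'->G->R'->C->plug->C
Char 7 ('A'): step: R->3, L=2; A->plug->F->R->G->L->F->refl->H->L'->H->R'->G->plug->G
Char 8 ('B'): step: R->4, L=2; B->plug->B->R->H->L->H->refl->F->L'->G->R'->F->plug->A
Char 9 ('A'): step: R->5, L=2; A->plug->F->R->A->L->D->refl->E->L'->E->R'->D->plug->D
Char 10 ('D'): step: R->6, L=2; D->plug->D->R->E->L->E->refl->D->L'->A->R'->F->plug->A
Char 11 ('E'): step: R->7, L=2; E->plug->E->R->H->L->H->refl->F->L'->G->R'->D->plug->D
Char 12 ('G'): step: R->0, L->3 (L advanced); G->plug->G->R->E->L->B->refl->G->L'->G->R'->D->plug->D

D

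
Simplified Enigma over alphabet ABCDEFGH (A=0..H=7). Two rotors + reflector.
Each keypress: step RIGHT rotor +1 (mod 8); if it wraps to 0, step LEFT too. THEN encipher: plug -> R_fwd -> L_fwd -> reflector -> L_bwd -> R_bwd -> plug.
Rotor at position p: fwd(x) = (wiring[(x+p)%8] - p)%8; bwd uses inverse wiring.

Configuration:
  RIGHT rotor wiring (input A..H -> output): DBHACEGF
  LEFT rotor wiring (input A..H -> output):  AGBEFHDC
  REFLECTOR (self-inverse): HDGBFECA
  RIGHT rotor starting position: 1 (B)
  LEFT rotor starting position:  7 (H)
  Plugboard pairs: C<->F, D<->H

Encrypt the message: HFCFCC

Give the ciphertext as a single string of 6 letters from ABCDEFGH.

Answer: BCGBDG

Derivation:
Char 1 ('H'): step: R->2, L=7; H->plug->D->R->C->L->H->refl->A->L'->G->R'->B->plug->B
Char 2 ('F'): step: R->3, L=7; F->plug->C->R->B->L->B->refl->D->L'->A->R'->F->plug->C
Char 3 ('C'): step: R->4, L=7; C->plug->F->R->F->L->G->refl->C->L'->D->R'->G->plug->G
Char 4 ('F'): step: R->5, L=7; F->plug->C->R->A->L->D->refl->B->L'->B->R'->B->plug->B
Char 5 ('C'): step: R->6, L=7; C->plug->F->R->C->L->H->refl->A->L'->G->R'->H->plug->D
Char 6 ('C'): step: R->7, L=7; C->plug->F->R->D->L->C->refl->G->L'->F->R'->G->plug->G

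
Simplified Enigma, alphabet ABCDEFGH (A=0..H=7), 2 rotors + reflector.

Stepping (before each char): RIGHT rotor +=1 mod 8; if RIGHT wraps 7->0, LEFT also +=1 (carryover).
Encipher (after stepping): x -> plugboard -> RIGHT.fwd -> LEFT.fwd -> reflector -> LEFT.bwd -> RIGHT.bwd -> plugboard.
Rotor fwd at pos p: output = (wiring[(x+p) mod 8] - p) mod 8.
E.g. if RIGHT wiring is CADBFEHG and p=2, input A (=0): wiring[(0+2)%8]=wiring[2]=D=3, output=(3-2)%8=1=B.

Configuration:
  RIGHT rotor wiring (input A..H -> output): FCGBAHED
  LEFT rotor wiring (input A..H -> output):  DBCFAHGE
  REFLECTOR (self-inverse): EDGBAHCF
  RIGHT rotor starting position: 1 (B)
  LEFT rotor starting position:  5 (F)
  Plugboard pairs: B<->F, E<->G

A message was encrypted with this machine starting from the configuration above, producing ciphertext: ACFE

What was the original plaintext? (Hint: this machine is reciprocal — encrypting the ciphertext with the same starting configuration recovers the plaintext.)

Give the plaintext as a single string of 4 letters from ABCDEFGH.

Answer: CACC

Derivation:
Char 1 ('A'): step: R->2, L=5; A->plug->A->R->E->L->E->refl->A->L'->G->R'->C->plug->C
Char 2 ('C'): step: R->3, L=5; C->plug->C->R->E->L->E->refl->A->L'->G->R'->A->plug->A
Char 3 ('F'): step: R->4, L=5; F->plug->B->R->D->L->G->refl->C->L'->A->R'->C->plug->C
Char 4 ('E'): step: R->5, L=5; E->plug->G->R->E->L->E->refl->A->L'->G->R'->C->plug->C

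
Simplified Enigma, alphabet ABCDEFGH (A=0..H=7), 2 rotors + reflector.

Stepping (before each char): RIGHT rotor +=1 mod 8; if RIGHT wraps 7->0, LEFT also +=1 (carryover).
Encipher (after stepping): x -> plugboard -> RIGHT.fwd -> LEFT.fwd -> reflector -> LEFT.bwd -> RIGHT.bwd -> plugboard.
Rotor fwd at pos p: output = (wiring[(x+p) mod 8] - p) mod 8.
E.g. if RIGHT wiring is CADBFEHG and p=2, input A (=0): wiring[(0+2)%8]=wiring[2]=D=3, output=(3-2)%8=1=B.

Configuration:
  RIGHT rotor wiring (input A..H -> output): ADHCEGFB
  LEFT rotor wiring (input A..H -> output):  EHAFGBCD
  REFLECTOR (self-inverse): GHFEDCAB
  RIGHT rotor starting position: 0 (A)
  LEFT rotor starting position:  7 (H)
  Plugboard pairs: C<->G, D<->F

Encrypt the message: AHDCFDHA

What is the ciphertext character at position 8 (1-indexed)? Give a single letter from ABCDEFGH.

Char 1 ('A'): step: R->1, L=7; A->plug->A->R->C->L->A->refl->G->L'->E->R'->F->plug->D
Char 2 ('H'): step: R->2, L=7; H->plug->H->R->B->L->F->refl->C->L'->G->R'->G->plug->C
Char 3 ('D'): step: R->3, L=7; D->plug->F->R->F->L->H->refl->B->L'->D->R'->C->plug->G
Char 4 ('C'): step: R->4, L=7; C->plug->G->R->D->L->B->refl->H->L'->F->R'->D->plug->F
Char 5 ('F'): step: R->5, L=7; F->plug->D->R->D->L->B->refl->H->L'->F->R'->G->plug->C
Char 6 ('D'): step: R->6, L=7; D->plug->F->R->E->L->G->refl->A->L'->C->R'->C->plug->G
Char 7 ('H'): step: R->7, L=7; H->plug->H->R->G->L->C->refl->F->L'->B->R'->B->plug->B
Char 8 ('A'): step: R->0, L->0 (L advanced); A->plug->A->R->A->L->E->refl->D->L'->H->R'->C->plug->G

G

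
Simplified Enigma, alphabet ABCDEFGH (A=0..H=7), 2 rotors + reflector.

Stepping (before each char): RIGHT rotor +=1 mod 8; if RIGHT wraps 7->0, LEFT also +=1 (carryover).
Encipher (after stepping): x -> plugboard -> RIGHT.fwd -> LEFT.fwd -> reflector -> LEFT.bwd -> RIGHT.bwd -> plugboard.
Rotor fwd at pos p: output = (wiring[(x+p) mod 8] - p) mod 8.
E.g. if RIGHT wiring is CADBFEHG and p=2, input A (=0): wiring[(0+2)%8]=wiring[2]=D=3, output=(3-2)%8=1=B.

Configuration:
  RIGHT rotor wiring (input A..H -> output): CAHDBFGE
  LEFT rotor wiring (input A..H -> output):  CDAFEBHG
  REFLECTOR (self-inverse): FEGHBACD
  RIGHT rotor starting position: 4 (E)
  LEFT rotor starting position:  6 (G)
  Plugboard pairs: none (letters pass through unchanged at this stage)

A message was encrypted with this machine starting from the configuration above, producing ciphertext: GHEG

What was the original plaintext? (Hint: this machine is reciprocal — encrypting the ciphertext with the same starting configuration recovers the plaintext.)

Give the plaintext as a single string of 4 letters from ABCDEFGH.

Answer: HFGH

Derivation:
Char 1 ('G'): step: R->5, L=6; G->plug->G->R->G->L->G->refl->C->L'->E->R'->H->plug->H
Char 2 ('H'): step: R->6, L=6; H->plug->H->R->H->L->D->refl->H->L'->F->R'->F->plug->F
Char 3 ('E'): step: R->7, L=6; E->plug->E->R->E->L->C->refl->G->L'->G->R'->G->plug->G
Char 4 ('G'): step: R->0, L->7 (L advanced); G->plug->G->R->G->L->C->refl->G->L'->E->R'->H->plug->H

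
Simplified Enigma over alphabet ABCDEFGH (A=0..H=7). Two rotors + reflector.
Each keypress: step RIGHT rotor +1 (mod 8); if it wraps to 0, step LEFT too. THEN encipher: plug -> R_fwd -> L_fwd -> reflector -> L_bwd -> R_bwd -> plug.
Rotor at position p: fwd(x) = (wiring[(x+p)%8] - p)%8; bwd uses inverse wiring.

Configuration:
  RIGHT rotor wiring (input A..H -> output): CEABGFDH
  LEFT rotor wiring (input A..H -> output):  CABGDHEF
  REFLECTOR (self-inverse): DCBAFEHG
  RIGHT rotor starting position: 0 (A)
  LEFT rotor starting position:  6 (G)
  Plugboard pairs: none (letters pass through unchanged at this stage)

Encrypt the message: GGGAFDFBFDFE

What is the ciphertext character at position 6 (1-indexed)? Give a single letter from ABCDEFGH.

Char 1 ('G'): step: R->1, L=6; G->plug->G->R->G->L->F->refl->E->L'->C->R'->F->plug->F
Char 2 ('G'): step: R->2, L=6; G->plug->G->R->A->L->G->refl->H->L'->B->R'->E->plug->E
Char 3 ('G'): step: R->3, L=6; G->plug->G->R->B->L->H->refl->G->L'->A->R'->D->plug->D
Char 4 ('A'): step: R->4, L=6; A->plug->A->R->C->L->E->refl->F->L'->G->R'->E->plug->E
Char 5 ('F'): step: R->5, L=6; F->plug->F->R->D->L->C->refl->B->L'->H->R'->E->plug->E
Char 6 ('D'): step: R->6, L=6; D->plug->D->R->G->L->F->refl->E->L'->C->R'->E->plug->E

E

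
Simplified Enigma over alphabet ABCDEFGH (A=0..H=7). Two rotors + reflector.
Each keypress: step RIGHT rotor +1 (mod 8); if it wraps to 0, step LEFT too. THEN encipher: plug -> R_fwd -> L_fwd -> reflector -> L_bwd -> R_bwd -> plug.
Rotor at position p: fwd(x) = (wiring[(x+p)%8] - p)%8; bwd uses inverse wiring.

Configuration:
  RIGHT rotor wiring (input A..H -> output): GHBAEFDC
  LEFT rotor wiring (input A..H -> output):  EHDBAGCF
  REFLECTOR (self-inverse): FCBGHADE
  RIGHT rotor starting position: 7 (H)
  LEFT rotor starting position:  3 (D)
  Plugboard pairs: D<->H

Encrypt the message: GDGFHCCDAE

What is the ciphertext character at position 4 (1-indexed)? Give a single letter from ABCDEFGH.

Char 1 ('G'): step: R->0, L->4 (L advanced); G->plug->G->R->D->L->B->refl->C->L'->B->R'->C->plug->C
Char 2 ('D'): step: R->1, L=4; D->plug->H->R->F->L->D->refl->G->L'->C->R'->F->plug->F
Char 3 ('G'): step: R->2, L=4; G->plug->G->R->E->L->A->refl->F->L'->H->R'->A->plug->A
Char 4 ('F'): step: R->3, L=4; F->plug->F->R->D->L->B->refl->C->L'->B->R'->B->plug->B

B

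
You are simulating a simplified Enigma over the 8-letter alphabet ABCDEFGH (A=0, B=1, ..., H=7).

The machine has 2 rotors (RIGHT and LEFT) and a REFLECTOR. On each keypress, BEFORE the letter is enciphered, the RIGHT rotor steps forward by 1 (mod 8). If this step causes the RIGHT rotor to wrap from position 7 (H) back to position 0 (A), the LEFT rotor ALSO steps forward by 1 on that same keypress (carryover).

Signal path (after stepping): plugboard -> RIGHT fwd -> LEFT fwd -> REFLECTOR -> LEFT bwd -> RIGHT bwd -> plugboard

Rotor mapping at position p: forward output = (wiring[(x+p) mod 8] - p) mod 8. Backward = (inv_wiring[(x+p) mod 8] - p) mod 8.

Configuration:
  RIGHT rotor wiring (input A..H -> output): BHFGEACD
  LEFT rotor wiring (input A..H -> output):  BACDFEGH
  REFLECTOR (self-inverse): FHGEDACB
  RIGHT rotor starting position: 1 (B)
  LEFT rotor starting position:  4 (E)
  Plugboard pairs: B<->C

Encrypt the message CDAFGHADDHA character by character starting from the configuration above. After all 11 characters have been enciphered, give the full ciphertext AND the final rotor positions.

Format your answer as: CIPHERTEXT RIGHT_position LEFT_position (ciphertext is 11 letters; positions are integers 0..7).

Char 1 ('C'): step: R->2, L=4; C->plug->B->R->E->L->F->refl->A->L'->B->R'->F->plug->F
Char 2 ('D'): step: R->3, L=4; D->plug->D->R->H->L->H->refl->B->L'->A->R'->E->plug->E
Char 3 ('A'): step: R->4, L=4; A->plug->A->R->A->L->B->refl->H->L'->H->R'->D->plug->D
Char 4 ('F'): step: R->5, L=4; F->plug->F->R->A->L->B->refl->H->L'->H->R'->H->plug->H
Char 5 ('G'): step: R->6, L=4; G->plug->G->R->G->L->G->refl->C->L'->C->R'->H->plug->H
Char 6 ('H'): step: R->7, L=4; H->plug->H->R->D->L->D->refl->E->L'->F->R'->F->plug->F
Char 7 ('A'): step: R->0, L->5 (L advanced); A->plug->A->R->B->L->B->refl->H->L'->A->R'->F->plug->F
Char 8 ('D'): step: R->1, L=5; D->plug->D->R->D->L->E->refl->D->L'->E->R'->B->plug->C
Char 9 ('D'): step: R->2, L=5; D->plug->D->R->G->L->G->refl->C->L'->C->R'->C->plug->B
Char 10 ('H'): step: R->3, L=5; H->plug->H->R->C->L->C->refl->G->L'->G->R'->F->plug->F
Char 11 ('A'): step: R->4, L=5; A->plug->A->R->A->L->H->refl->B->L'->B->R'->G->plug->G
Final: ciphertext=FEDHHFFCBFG, RIGHT=4, LEFT=5

Answer: FEDHHFFCBFG 4 5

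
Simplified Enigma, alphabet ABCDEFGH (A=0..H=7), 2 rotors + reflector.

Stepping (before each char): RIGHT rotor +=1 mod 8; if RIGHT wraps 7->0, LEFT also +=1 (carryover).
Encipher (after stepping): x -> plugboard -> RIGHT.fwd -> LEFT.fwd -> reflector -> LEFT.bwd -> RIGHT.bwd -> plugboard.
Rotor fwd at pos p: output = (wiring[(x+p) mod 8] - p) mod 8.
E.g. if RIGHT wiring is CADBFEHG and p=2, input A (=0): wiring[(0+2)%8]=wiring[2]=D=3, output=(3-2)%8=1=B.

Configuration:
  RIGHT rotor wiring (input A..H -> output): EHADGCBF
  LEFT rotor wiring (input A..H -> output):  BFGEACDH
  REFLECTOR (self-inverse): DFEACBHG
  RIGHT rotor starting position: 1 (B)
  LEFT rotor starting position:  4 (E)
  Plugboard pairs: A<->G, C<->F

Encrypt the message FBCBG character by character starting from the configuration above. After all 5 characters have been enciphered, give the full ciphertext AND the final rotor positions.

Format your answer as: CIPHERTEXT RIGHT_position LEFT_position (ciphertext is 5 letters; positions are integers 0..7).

Char 1 ('F'): step: R->2, L=4; F->plug->C->R->E->L->F->refl->B->L'->F->R'->H->plug->H
Char 2 ('B'): step: R->3, L=4; B->plug->B->R->D->L->D->refl->A->L'->H->R'->C->plug->F
Char 3 ('C'): step: R->4, L=4; C->plug->F->R->D->L->D->refl->A->L'->H->R'->H->plug->H
Char 4 ('B'): step: R->5, L=4; B->plug->B->R->E->L->F->refl->B->L'->F->R'->A->plug->G
Char 5 ('G'): step: R->6, L=4; G->plug->A->R->D->L->D->refl->A->L'->H->R'->B->plug->B
Final: ciphertext=HFHGB, RIGHT=6, LEFT=4

Answer: HFHGB 6 4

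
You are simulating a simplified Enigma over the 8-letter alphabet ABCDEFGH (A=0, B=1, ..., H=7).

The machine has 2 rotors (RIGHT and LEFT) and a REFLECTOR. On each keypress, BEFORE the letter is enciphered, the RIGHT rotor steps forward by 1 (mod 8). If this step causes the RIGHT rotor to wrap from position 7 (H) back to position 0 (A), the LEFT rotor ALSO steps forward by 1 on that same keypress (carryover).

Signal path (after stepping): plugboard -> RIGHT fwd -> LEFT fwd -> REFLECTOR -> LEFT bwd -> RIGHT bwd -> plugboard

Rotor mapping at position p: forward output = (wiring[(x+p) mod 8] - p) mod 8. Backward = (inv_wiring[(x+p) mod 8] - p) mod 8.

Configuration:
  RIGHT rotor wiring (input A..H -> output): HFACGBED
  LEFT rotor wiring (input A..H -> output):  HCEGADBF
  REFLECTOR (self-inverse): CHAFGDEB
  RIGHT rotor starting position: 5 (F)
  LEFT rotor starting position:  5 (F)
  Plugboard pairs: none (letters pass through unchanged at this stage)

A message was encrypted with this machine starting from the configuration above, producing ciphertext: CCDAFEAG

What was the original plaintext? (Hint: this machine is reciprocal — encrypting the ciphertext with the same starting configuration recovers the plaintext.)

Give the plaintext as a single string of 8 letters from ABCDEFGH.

Char 1 ('C'): step: R->6, L=5; C->plug->C->R->B->L->E->refl->G->L'->A->R'->G->plug->G
Char 2 ('C'): step: R->7, L=5; C->plug->C->R->G->L->B->refl->H->L'->F->R'->H->plug->H
Char 3 ('D'): step: R->0, L->6 (L advanced); D->plug->D->R->C->L->B->refl->H->L'->B->R'->F->plug->F
Char 4 ('A'): step: R->1, L=6; A->plug->A->R->E->L->G->refl->E->L'->D->R'->F->plug->F
Char 5 ('F'): step: R->2, L=6; F->plug->F->R->B->L->H->refl->B->L'->C->R'->E->plug->E
Char 6 ('E'): step: R->3, L=6; E->plug->E->R->A->L->D->refl->F->L'->H->R'->A->plug->A
Char 7 ('A'): step: R->4, L=6; A->plug->A->R->C->L->B->refl->H->L'->B->R'->F->plug->F
Char 8 ('G'): step: R->5, L=6; G->plug->G->R->F->L->A->refl->C->L'->G->R'->C->plug->C

Answer: GHFFEAFC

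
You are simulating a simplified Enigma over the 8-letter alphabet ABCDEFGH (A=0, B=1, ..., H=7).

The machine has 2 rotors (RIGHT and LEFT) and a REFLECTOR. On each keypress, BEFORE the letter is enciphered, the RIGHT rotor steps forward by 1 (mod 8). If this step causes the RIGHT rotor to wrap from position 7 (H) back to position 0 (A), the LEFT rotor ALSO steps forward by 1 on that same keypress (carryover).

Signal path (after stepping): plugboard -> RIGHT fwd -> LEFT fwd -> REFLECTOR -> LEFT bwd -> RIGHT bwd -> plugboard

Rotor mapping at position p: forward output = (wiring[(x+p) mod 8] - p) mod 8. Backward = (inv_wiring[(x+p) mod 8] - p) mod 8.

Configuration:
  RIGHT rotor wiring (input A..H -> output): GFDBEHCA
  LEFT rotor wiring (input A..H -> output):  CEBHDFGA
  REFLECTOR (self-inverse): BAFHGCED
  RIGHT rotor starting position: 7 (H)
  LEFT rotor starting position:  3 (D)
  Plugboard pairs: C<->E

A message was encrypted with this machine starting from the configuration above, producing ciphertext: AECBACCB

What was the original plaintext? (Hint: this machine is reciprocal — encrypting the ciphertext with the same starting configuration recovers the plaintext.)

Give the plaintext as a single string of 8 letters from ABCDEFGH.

Answer: GGBCGHHG

Derivation:
Char 1 ('A'): step: R->0, L->4 (L advanced); A->plug->A->R->G->L->F->refl->C->L'->C->R'->G->plug->G
Char 2 ('E'): step: R->1, L=4; E->plug->C->R->A->L->H->refl->D->L'->H->R'->G->plug->G
Char 3 ('C'): step: R->2, L=4; C->plug->E->R->A->L->H->refl->D->L'->H->R'->B->plug->B
Char 4 ('B'): step: R->3, L=4; B->plug->B->R->B->L->B->refl->A->L'->F->R'->E->plug->C
Char 5 ('A'): step: R->4, L=4; A->plug->A->R->A->L->H->refl->D->L'->H->R'->G->plug->G
Char 6 ('C'): step: R->5, L=4; C->plug->E->R->A->L->H->refl->D->L'->H->R'->H->plug->H
Char 7 ('C'): step: R->6, L=4; C->plug->E->R->F->L->A->refl->B->L'->B->R'->H->plug->H
Char 8 ('B'): step: R->7, L=4; B->plug->B->R->H->L->D->refl->H->L'->A->R'->G->plug->G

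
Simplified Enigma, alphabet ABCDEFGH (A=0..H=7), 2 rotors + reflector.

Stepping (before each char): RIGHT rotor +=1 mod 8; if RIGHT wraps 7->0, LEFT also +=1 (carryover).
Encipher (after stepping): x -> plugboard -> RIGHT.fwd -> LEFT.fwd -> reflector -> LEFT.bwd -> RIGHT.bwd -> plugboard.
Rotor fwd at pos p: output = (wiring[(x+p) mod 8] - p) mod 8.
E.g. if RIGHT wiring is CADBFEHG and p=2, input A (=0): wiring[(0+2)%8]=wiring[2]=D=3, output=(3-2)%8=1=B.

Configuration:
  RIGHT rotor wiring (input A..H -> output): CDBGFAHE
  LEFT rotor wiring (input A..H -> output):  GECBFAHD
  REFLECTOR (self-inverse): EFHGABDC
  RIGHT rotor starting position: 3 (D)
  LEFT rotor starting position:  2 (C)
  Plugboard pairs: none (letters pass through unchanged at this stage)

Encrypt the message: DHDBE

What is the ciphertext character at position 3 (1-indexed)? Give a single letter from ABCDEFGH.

Char 1 ('D'): step: R->4, L=2; D->plug->D->R->A->L->A->refl->E->L'->G->R'->E->plug->E
Char 2 ('H'): step: R->5, L=2; H->plug->H->R->A->L->A->refl->E->L'->G->R'->E->plug->E
Char 3 ('D'): step: R->6, L=2; D->plug->D->R->F->L->B->refl->F->L'->E->R'->C->plug->C

C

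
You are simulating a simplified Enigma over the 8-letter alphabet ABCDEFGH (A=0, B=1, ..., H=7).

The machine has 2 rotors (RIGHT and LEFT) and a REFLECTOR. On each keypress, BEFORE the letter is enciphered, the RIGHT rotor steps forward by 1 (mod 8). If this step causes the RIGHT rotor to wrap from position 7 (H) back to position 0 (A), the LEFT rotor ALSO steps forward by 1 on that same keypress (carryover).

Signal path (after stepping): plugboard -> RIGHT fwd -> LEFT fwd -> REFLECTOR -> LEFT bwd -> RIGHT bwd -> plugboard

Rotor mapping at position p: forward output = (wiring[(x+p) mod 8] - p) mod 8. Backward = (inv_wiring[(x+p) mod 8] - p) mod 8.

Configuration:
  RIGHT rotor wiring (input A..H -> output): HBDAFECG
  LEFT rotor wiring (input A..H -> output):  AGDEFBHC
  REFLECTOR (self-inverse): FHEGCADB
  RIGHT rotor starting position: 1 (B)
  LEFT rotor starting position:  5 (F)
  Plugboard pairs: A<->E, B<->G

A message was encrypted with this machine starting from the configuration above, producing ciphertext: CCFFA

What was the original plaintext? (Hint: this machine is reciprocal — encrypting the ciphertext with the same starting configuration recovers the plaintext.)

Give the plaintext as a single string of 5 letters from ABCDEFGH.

Char 1 ('C'): step: R->2, L=5; C->plug->C->R->D->L->D->refl->G->L'->F->R'->G->plug->B
Char 2 ('C'): step: R->3, L=5; C->plug->C->R->B->L->C->refl->E->L'->A->R'->H->plug->H
Char 3 ('F'): step: R->4, L=5; F->plug->F->R->F->L->G->refl->D->L'->D->R'->E->plug->A
Char 4 ('F'): step: R->5, L=5; F->plug->F->R->G->L->H->refl->B->L'->E->R'->E->plug->A
Char 5 ('A'): step: R->6, L=5; A->plug->E->R->F->L->G->refl->D->L'->D->R'->D->plug->D

Answer: BHAAD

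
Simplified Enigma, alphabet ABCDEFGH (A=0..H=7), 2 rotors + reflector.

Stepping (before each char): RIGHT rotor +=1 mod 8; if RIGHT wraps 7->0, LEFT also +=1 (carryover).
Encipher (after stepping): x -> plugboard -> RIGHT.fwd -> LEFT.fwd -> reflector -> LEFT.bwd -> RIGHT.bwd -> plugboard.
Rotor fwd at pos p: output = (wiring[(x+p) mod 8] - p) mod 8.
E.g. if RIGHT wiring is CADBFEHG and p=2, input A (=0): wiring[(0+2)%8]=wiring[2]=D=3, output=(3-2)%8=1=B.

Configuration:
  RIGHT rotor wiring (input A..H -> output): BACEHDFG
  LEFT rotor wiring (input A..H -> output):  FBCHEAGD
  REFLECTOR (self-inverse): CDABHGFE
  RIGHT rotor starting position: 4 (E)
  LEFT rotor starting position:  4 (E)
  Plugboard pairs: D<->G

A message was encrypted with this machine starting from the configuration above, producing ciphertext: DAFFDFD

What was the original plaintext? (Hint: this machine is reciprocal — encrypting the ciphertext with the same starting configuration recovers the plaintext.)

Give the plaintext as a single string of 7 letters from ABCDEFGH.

Answer: GEBHEDG

Derivation:
Char 1 ('D'): step: R->5, L=4; D->plug->G->R->H->L->D->refl->B->L'->E->R'->D->plug->G
Char 2 ('A'): step: R->6, L=4; A->plug->A->R->H->L->D->refl->B->L'->E->R'->E->plug->E
Char 3 ('F'): step: R->7, L=4; F->plug->F->R->A->L->A->refl->C->L'->C->R'->B->plug->B
Char 4 ('F'): step: R->0, L->5 (L advanced); F->plug->F->R->D->L->A->refl->C->L'->G->R'->H->plug->H
Char 5 ('D'): step: R->1, L=5; D->plug->G->R->F->L->F->refl->G->L'->C->R'->E->plug->E
Char 6 ('F'): step: R->2, L=5; F->plug->F->R->E->L->E->refl->H->L'->H->R'->G->plug->D
Char 7 ('D'): step: R->3, L=5; D->plug->G->R->F->L->F->refl->G->L'->C->R'->D->plug->G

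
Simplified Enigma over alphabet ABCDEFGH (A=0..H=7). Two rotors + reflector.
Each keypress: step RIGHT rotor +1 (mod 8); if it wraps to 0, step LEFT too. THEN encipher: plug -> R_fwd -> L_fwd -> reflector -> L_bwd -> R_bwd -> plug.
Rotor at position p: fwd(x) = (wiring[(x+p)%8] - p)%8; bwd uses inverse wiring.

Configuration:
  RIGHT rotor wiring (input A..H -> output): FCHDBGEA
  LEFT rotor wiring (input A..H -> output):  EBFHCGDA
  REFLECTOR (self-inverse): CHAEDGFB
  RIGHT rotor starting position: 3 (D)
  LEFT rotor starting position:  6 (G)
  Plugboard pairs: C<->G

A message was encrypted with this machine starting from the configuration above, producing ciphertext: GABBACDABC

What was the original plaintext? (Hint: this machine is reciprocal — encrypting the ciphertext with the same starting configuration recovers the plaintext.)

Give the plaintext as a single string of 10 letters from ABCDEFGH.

Char 1 ('G'): step: R->4, L=6; G->plug->C->R->A->L->F->refl->G->L'->C->R'->B->plug->B
Char 2 ('A'): step: R->5, L=6; A->plug->A->R->B->L->C->refl->A->L'->H->R'->B->plug->B
Char 3 ('B'): step: R->6, L=6; B->plug->B->R->C->L->G->refl->F->L'->A->R'->H->plug->H
Char 4 ('B'): step: R->7, L=6; B->plug->B->R->G->L->E->refl->D->L'->D->R'->C->plug->G
Char 5 ('A'): step: R->0, L->7 (L advanced); A->plug->A->R->F->L->D->refl->E->L'->H->R'->C->plug->G
Char 6 ('C'): step: R->1, L=7; C->plug->G->R->H->L->E->refl->D->L'->F->R'->E->plug->E
Char 7 ('D'): step: R->2, L=7; D->plug->D->R->E->L->A->refl->C->L'->C->R'->E->plug->E
Char 8 ('A'): step: R->3, L=7; A->plug->A->R->A->L->B->refl->H->L'->G->R'->B->plug->B
Char 9 ('B'): step: R->4, L=7; B->plug->B->R->C->L->C->refl->A->L'->E->R'->D->plug->D
Char 10 ('C'): step: R->5, L=7; C->plug->G->R->G->L->H->refl->B->L'->A->R'->D->plug->D

Answer: BBHGGEEBDD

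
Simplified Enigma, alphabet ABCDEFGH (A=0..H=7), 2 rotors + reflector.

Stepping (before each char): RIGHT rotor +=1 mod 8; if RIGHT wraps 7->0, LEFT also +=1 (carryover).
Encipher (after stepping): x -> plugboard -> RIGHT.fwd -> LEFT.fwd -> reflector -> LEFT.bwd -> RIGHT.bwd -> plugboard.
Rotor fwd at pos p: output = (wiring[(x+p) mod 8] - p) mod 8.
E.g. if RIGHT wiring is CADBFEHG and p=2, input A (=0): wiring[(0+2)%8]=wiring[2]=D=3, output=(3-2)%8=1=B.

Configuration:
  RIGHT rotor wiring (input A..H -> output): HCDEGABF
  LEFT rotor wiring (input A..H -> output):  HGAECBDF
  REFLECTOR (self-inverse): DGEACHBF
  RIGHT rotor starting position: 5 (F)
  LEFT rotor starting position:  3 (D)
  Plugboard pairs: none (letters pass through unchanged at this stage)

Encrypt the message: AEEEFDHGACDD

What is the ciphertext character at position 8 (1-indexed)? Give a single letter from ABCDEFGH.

Char 1 ('A'): step: R->6, L=3; A->plug->A->R->D->L->A->refl->D->L'->G->R'->F->plug->F
Char 2 ('E'): step: R->7, L=3; E->plug->E->R->F->L->E->refl->C->L'->E->R'->D->plug->D
Char 3 ('E'): step: R->0, L->4 (L advanced); E->plug->E->R->G->L->E->refl->C->L'->F->R'->H->plug->H
Char 4 ('E'): step: R->1, L=4; E->plug->E->R->H->L->A->refl->D->L'->E->R'->G->plug->G
Char 5 ('F'): step: R->2, L=4; F->plug->F->R->D->L->B->refl->G->L'->A->R'->H->plug->H
Char 6 ('D'): step: R->3, L=4; D->plug->D->R->G->L->E->refl->C->L'->F->R'->C->plug->C
Char 7 ('H'): step: R->4, L=4; H->plug->H->R->A->L->G->refl->B->L'->D->R'->E->plug->E
Char 8 ('G'): step: R->5, L=4; G->plug->G->R->H->L->A->refl->D->L'->E->R'->B->plug->B

B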